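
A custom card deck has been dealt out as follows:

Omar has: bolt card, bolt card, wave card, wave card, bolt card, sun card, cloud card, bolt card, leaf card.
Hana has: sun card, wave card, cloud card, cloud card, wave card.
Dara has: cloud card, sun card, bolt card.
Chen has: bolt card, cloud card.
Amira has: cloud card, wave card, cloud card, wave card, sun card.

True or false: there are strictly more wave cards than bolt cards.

False

There are 6 wave cards.
There are 6 bolt cards.
The claim requires 6 > 6, which does not hold.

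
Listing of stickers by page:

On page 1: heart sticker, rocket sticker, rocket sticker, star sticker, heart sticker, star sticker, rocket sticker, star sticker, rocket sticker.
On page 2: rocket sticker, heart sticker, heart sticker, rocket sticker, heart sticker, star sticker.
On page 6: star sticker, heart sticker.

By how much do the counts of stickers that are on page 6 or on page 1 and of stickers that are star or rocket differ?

0

stickers on page 6 or on page 1: 11. stickers that are star or rocket: 11.
|11 − 11| = 11 − 11 = 0.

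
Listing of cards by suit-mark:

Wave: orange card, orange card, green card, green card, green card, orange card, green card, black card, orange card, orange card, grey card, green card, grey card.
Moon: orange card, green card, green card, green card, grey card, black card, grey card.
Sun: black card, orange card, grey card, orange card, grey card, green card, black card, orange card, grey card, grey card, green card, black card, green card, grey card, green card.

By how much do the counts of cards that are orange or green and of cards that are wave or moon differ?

1

cards that are orange or green: 21. cards that are wave or moon: 20.
|21 − 20| = 21 − 20 = 1.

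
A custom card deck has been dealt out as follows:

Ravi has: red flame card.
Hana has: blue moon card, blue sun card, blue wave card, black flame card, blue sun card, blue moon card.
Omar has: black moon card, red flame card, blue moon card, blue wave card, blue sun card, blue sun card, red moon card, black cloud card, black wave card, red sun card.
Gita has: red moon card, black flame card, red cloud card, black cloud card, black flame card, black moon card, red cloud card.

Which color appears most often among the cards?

blue

Counts by color: blue 9, black 8, red 7.
The maximum is 9, held uniquely by blue.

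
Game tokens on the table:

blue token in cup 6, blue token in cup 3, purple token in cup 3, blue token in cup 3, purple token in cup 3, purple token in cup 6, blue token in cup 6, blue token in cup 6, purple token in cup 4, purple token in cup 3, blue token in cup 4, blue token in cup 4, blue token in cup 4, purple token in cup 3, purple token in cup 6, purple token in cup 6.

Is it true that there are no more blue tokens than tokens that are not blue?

True

|blue tokens| = 8.
|tokens that are not blue| = 8.
The claim requires 8 ≤ 8, which holds.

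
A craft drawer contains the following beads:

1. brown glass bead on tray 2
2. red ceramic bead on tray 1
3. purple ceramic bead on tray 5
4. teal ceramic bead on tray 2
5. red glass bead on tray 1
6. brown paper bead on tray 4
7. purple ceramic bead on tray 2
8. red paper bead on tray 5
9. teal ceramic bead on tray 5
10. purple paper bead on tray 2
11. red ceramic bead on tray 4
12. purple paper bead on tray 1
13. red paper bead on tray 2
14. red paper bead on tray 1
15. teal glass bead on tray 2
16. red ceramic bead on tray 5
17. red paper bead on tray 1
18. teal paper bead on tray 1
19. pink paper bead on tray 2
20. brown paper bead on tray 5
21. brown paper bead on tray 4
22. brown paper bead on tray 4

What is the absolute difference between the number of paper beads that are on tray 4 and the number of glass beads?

paper beads on tray 4: 3. glass beads: 3.
|3 − 3| = 3 − 3 = 0.

0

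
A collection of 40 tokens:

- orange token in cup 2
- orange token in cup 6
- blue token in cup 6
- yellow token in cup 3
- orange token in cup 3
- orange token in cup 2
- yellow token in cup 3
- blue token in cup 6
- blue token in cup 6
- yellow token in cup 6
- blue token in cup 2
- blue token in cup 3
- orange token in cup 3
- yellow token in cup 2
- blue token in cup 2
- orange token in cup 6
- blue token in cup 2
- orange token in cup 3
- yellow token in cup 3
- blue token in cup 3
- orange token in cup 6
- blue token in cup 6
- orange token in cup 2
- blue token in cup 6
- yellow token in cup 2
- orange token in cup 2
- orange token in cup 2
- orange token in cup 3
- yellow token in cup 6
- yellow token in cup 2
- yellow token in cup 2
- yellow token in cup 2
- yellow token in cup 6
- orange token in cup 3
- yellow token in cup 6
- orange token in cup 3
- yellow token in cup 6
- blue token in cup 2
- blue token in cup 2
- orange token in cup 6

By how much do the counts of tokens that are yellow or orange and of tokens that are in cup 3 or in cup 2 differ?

2

tokens that are yellow or orange: 28. tokens in cup 3 or in cup 2: 26.
|28 − 26| = 28 − 26 = 2.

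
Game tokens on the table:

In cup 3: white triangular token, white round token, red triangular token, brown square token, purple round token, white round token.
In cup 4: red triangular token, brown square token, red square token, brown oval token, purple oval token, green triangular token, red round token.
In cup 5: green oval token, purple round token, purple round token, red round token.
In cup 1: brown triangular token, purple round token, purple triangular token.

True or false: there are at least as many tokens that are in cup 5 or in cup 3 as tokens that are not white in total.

tokens in cup 5 or in cup 3: 10.
tokens that are not white: 17.
The claim requires 10 ≥ 17, which does not hold.

False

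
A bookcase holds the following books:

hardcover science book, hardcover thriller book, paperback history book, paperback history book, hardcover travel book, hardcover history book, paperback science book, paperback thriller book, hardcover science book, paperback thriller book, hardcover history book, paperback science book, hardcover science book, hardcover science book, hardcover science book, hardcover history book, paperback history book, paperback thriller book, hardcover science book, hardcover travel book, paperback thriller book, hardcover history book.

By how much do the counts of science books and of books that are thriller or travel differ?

science books: 8. books that are thriller or travel: 7.
|8 − 7| = 8 − 7 = 1.

1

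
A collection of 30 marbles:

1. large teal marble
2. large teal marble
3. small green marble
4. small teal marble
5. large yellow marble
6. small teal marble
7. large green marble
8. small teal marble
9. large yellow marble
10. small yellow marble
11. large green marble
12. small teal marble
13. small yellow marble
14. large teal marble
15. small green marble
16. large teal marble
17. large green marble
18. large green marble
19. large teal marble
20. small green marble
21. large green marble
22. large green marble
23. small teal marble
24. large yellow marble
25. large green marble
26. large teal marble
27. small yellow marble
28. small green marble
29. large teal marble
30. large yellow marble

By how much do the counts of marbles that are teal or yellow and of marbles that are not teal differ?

1

marbles that are teal or yellow: 19. marbles that are not teal: 18.
|19 − 18| = 19 − 18 = 1.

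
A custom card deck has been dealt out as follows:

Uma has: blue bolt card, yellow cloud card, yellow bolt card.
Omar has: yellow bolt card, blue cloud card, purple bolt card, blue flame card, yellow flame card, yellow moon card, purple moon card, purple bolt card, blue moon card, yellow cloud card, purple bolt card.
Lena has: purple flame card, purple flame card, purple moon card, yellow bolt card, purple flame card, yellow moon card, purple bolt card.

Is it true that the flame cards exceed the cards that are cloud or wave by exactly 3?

There are 5 flame cards.
There are 3 cards that are cloud or wave.
The claim requires 5 − 3 (= 2) to equal 3, which does not hold.

False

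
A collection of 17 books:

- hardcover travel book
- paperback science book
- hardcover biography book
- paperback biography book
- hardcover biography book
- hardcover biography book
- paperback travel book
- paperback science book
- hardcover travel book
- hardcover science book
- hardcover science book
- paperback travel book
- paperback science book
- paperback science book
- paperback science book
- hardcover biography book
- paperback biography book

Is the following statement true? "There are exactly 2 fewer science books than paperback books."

True

science books: 7.
paperback books: 9.
The claim requires 9 − 7 (= 2) to equal 2, which holds.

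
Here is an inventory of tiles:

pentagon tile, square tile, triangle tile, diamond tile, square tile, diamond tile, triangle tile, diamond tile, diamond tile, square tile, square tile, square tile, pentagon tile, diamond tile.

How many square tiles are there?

5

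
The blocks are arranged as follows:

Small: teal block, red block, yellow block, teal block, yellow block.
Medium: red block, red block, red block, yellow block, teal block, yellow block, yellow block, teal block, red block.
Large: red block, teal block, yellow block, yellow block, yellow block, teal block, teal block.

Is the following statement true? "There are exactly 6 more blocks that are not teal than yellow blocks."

True

blocks that are not teal: 14.
yellow blocks: 8.
The claim requires 14 − 8 (= 6) to equal 6, which holds.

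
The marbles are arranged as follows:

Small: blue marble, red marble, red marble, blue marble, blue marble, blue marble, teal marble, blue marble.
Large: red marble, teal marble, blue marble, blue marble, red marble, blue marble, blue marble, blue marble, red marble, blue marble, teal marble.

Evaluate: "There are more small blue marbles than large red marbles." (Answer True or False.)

True

|small blue marbles| = 5.
|large red marbles| = 3.
The claim requires 5 > 3, which holds.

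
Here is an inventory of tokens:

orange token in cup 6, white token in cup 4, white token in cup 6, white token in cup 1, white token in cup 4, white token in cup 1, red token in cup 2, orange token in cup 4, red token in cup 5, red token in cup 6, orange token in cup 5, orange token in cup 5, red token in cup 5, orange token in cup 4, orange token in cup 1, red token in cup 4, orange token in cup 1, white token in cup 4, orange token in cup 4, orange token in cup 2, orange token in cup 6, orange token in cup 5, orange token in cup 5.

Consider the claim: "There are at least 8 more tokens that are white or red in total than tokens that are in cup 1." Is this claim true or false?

There are 11 tokens that are white or red.
There are 4 tokens in cup 1.
The claim requires 11 − 4 = 7 ≥ 8, which does not hold.

False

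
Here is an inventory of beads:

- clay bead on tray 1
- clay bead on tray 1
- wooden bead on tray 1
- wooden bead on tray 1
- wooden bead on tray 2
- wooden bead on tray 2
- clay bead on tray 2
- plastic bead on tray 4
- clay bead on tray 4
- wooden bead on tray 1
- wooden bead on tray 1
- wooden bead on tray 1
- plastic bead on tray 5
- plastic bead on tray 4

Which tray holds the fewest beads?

Counts by tray: tray 1→7, tray 4→3, tray 2→3, tray 5→1.
The minimum is 1, held uniquely by tray 5.

tray 5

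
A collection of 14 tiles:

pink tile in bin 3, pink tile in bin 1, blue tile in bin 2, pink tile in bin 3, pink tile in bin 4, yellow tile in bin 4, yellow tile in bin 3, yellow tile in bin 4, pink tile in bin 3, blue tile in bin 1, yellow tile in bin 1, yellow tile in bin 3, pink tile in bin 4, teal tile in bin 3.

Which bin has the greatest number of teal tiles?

bin 3

Counts by bin (restricted to teal tiles): bin 3→1, bin 4→0, bin 1→0, bin 2→0.
The maximum is 1, held uniquely by bin 3.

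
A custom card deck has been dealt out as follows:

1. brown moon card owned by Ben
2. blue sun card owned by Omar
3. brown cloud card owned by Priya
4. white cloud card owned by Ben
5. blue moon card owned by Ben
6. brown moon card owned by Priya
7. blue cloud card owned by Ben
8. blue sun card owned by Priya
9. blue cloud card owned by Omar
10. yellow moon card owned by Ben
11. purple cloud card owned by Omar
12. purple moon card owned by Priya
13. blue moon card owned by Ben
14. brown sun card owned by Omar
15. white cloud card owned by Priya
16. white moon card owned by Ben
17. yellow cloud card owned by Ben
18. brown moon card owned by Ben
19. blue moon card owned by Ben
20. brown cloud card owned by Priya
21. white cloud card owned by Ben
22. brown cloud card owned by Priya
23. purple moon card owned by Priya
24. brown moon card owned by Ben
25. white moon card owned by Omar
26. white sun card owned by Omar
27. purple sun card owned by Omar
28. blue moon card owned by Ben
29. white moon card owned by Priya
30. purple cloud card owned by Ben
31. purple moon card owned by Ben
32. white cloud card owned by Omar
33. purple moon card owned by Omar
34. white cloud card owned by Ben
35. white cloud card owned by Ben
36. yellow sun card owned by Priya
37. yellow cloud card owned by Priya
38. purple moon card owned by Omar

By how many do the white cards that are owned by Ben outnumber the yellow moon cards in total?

4

white cards owned by Ben: 5.
yellow moon cards: 1.
5 − 1 = 4.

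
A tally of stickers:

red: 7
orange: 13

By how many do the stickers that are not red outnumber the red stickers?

6

stickers that are not red: 13.
red stickers: 7.
13 − 7 = 6.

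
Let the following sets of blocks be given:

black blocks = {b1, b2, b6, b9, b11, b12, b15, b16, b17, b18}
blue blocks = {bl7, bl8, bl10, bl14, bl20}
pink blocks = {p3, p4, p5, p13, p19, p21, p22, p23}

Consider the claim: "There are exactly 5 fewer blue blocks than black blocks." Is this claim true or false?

True

blue blocks: 5.
black blocks: 10.
The claim requires 10 − 5 (= 5) to equal 5, which holds.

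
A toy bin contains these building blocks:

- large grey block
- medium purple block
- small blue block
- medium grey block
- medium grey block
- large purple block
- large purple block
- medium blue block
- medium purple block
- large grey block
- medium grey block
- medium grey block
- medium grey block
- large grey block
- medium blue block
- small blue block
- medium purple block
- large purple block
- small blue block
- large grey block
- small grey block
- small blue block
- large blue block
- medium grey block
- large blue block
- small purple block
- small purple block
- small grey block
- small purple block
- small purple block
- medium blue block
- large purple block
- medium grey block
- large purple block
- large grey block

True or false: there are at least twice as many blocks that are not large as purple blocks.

|blocks that are not large| = 23.
|purple blocks| = 12.
The claim requires 23 ≥ 2 × 12 = 24, which does not hold.

False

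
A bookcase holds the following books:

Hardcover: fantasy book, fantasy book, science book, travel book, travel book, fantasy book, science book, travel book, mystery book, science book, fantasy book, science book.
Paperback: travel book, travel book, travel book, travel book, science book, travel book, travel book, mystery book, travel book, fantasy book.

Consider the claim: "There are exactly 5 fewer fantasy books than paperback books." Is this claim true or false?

fantasy books: 5.
paperback books: 10.
The claim requires 10 − 5 (= 5) to equal 5, which holds.

True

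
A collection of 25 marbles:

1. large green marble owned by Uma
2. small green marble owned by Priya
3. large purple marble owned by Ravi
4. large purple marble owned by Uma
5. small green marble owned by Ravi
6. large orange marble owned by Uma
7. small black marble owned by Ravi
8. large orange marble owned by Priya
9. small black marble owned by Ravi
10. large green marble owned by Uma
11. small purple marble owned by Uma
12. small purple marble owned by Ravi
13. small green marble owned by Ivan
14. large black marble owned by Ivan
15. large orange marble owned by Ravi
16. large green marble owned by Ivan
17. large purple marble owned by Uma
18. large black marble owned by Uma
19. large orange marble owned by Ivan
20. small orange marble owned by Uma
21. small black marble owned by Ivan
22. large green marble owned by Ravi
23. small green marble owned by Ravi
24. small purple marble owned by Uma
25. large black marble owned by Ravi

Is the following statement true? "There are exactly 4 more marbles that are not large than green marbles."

|marbles that are not large| = 11.
|green marbles| = 8.
The claim requires 11 − 8 (= 3) to equal 4, which does not hold.

False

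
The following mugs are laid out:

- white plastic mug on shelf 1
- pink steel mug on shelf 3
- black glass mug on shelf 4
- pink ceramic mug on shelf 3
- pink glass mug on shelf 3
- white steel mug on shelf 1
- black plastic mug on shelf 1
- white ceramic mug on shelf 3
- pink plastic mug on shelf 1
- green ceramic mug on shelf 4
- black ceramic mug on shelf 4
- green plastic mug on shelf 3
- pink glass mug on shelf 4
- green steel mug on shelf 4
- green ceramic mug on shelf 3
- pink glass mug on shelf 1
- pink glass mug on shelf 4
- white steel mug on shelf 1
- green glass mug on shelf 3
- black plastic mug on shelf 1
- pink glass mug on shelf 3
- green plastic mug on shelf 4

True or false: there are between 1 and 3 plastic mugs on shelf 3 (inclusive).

|plastic mugs on shelf 3| = 1.
The claim requires 1 ≤ 1 ≤ 3, which holds.

True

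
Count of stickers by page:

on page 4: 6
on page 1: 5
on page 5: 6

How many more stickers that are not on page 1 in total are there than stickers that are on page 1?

stickers that are not on page 1: 12.
stickers on page 1: 5.
12 − 5 = 7.

7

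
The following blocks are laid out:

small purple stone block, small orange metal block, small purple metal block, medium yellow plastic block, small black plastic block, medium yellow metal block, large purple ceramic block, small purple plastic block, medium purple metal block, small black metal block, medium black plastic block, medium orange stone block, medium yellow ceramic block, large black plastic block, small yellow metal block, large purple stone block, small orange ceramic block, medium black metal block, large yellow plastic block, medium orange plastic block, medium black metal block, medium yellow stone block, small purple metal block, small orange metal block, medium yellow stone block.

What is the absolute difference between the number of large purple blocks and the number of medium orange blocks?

large purple blocks: 2. medium orange blocks: 2.
|2 − 2| = 2 − 2 = 0.

0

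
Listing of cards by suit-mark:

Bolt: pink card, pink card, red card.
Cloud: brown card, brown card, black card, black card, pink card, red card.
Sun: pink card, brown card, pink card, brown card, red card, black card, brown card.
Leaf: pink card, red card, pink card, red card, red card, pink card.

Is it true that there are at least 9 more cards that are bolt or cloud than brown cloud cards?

False

There are 9 cards that are bolt or cloud.
There are 2 brown cloud cards.
The claim requires 9 − 2 = 7 ≥ 9, which does not hold.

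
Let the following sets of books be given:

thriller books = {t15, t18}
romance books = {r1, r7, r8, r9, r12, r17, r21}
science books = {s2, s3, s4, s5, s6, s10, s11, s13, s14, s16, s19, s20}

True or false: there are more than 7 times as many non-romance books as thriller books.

|non-romance books| = 14.
|thriller books| = 2.
The claim requires 14 > 7 × 2 = 14, which does not hold.

False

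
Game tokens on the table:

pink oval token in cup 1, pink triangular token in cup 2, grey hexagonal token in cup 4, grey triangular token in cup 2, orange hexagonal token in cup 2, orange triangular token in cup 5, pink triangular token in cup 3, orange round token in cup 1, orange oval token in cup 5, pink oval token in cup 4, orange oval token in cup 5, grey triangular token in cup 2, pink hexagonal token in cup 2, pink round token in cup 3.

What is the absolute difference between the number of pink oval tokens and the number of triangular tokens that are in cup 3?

1

pink oval tokens: 2. triangular tokens in cup 3: 1.
|2 − 1| = 2 − 1 = 1.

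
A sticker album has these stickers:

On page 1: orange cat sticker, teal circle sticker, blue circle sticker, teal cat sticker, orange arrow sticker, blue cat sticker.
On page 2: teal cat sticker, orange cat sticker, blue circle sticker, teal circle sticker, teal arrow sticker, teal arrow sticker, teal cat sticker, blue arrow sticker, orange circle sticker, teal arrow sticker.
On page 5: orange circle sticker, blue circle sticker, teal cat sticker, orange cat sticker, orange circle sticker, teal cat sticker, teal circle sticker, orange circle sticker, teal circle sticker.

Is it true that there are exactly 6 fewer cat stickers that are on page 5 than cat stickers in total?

There are 3 cat stickers on page 5.
There are 9 cat stickers.
The claim requires 9 − 3 (= 6) to equal 6, which holds.

True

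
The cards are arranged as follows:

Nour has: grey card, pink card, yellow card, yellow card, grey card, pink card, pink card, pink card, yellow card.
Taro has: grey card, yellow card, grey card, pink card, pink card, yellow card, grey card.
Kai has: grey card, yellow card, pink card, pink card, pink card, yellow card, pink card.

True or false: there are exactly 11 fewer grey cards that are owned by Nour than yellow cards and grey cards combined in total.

Count of grey cards owned by Nour: 2.
yellow cards: 7; grey cards: 6; combined: 7 + 6 = 13.
The claim requires 13 − 2 (= 11) to equal 11, which holds.

True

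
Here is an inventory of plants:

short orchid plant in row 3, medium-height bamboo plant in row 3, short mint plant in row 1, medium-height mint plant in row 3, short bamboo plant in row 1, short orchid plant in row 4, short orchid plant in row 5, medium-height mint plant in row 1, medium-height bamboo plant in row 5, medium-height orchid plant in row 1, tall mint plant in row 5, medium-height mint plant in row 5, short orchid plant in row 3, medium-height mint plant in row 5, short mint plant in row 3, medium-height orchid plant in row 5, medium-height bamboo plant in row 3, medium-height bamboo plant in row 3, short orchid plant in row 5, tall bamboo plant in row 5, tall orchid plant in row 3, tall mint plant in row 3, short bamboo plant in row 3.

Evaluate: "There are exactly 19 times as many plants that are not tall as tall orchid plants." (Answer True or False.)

True

plants that are not tall: 19.
tall orchid plants: 1.
The claim requires 19 = 19 × 1 = 19, which holds.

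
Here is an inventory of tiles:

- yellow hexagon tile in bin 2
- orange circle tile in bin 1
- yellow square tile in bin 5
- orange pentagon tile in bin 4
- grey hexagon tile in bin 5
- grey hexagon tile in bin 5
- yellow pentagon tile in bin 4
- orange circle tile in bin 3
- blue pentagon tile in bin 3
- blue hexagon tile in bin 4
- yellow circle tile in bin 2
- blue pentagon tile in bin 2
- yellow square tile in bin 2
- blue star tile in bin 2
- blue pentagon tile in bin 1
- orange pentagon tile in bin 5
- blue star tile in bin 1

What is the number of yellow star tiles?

0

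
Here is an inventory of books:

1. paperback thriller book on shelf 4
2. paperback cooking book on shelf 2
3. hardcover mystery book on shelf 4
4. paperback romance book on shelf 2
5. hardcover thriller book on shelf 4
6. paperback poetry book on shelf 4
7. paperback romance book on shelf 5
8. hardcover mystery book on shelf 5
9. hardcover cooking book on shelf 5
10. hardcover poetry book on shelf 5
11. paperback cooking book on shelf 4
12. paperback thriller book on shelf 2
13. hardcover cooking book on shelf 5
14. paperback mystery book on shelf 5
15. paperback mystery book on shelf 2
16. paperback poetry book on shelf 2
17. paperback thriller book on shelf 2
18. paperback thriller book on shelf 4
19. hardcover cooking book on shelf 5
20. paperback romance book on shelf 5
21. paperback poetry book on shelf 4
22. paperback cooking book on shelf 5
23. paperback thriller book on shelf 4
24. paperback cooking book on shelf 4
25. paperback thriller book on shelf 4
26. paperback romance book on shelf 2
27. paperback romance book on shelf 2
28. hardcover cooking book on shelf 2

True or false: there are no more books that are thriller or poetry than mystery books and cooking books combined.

books that are thriller or poetry: 11.
mystery books: 4; cooking books: 8; combined: 4 + 8 = 12.
The claim requires 11 ≤ 12, which holds.

True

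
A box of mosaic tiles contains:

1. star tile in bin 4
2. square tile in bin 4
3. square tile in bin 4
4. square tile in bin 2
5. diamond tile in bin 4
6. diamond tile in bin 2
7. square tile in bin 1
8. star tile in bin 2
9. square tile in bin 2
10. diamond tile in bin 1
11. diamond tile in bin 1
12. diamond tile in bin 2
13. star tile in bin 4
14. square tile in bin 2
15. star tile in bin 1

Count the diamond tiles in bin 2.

2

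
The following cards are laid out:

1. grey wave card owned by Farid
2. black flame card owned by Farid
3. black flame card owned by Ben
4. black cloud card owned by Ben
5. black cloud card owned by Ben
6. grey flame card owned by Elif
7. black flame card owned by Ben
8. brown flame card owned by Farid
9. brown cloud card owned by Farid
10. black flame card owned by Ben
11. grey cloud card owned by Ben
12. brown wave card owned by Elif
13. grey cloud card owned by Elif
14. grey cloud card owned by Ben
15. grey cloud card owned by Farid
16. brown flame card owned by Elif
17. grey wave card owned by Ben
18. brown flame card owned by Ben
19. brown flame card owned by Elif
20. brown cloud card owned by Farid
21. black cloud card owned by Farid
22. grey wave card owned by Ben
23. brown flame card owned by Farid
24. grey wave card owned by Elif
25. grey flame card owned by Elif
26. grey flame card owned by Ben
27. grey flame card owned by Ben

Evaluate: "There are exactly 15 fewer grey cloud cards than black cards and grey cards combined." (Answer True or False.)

|grey cloud cards| = 4.
black cards: 7; grey cards: 12; combined: 7 + 12 = 19.
The claim requires 19 − 4 (= 15) to equal 15, which holds.

True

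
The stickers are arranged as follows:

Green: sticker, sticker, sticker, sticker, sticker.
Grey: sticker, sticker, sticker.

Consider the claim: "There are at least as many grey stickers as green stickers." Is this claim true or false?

False

grey stickers: 3.
green stickers: 5.
The claim requires 3 ≥ 5, which does not hold.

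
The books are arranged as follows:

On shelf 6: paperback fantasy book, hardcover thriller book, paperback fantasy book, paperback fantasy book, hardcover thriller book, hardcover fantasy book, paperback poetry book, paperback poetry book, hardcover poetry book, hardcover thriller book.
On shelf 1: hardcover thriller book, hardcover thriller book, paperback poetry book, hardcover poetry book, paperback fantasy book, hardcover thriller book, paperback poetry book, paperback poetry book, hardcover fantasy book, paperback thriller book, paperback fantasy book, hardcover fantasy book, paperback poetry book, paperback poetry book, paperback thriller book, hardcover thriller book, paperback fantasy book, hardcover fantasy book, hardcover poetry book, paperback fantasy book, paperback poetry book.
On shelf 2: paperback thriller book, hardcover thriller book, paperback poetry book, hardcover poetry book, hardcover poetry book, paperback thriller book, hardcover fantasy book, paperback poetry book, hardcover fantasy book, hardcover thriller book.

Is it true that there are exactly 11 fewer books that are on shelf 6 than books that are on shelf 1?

There are 10 books on shelf 6.
There are 21 books on shelf 1.
The claim requires 21 − 10 (= 11) to equal 11, which holds.

True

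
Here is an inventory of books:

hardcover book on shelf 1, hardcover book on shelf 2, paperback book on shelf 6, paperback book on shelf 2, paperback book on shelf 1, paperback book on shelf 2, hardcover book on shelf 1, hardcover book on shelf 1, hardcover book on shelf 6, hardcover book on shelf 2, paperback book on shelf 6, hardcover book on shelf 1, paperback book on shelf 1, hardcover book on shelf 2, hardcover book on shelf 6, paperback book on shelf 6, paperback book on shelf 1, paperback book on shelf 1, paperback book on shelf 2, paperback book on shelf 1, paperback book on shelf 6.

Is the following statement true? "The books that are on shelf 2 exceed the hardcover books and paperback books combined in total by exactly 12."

False

|books on shelf 2| = 6.
hardcover books: 9; paperback books: 12; combined: 9 + 12 = 21.
The claim requires 6 − 21 (= -15) to equal 12, which does not hold.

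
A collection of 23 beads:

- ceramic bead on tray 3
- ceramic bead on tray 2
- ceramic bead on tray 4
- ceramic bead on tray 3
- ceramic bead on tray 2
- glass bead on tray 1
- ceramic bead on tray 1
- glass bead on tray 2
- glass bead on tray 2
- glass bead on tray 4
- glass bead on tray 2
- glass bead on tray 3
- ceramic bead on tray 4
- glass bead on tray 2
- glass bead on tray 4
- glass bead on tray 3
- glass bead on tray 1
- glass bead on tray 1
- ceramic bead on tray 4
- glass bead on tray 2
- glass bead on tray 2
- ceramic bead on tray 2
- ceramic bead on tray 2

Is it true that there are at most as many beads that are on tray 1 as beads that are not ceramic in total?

True

beads on tray 1: 4.
beads that are not ceramic: 13.
The claim requires 4 ≤ 13, which holds.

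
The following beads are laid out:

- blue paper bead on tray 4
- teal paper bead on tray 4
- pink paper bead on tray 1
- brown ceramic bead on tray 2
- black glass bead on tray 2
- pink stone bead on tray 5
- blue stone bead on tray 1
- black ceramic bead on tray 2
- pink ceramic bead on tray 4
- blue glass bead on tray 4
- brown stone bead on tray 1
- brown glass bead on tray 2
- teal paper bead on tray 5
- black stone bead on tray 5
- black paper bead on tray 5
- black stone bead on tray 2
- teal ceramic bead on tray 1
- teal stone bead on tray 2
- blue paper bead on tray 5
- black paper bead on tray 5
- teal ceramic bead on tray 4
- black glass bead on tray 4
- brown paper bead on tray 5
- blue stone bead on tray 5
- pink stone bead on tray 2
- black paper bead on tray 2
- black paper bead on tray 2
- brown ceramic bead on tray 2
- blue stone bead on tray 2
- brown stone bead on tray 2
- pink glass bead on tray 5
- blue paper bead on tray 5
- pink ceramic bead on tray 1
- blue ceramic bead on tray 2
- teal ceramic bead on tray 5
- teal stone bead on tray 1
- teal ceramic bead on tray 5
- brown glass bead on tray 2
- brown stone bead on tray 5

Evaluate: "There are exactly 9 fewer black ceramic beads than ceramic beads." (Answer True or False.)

There is 1 black ceramic bead.
There are 10 ceramic beads.
The claim requires 10 − 1 (= 9) to equal 9, which holds.

True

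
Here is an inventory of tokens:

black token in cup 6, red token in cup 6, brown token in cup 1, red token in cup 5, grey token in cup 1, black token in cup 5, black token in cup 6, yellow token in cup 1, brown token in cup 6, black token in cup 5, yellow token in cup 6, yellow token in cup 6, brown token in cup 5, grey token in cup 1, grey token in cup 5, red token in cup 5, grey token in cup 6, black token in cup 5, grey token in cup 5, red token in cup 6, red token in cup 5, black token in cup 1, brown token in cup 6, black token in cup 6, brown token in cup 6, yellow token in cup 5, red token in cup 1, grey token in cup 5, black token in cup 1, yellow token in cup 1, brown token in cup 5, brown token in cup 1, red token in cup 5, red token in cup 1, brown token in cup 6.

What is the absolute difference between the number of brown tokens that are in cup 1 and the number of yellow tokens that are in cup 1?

brown tokens in cup 1: 2. yellow tokens in cup 1: 2.
|2 − 2| = 2 − 2 = 0.

0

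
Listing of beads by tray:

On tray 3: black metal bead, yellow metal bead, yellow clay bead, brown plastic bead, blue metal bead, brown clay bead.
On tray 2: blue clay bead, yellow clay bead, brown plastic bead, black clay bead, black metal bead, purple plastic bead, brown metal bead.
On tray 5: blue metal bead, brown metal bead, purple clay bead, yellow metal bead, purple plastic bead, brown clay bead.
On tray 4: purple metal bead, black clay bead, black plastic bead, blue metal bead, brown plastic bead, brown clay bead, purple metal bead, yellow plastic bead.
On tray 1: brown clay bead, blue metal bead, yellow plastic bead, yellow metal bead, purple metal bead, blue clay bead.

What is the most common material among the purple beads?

Counts by material (restricted to purple beads): metal 3, plastic 2, clay 1.
The maximum is 3, held uniquely by metal.

metal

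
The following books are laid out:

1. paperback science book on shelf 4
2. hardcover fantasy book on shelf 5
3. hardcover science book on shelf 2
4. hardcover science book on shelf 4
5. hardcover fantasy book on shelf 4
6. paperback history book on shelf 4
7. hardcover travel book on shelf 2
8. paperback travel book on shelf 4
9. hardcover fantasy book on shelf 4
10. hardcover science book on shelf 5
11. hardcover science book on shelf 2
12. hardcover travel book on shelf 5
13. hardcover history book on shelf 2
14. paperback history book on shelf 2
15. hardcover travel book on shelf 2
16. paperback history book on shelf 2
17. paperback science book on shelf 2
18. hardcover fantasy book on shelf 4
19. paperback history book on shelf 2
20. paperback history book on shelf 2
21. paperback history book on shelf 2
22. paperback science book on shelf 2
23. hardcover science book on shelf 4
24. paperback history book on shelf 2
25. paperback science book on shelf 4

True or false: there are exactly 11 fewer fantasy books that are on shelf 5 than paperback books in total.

|fantasy books on shelf 5| = 1.
|paperback books| = 12.
The claim requires 12 − 1 (= 11) to equal 11, which holds.

True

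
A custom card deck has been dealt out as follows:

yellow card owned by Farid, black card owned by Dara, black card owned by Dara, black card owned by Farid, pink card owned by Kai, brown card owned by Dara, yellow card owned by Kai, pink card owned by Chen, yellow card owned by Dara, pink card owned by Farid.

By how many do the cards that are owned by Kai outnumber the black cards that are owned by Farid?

1

cards owned by Kai: 2.
black cards owned by Farid: 1.
2 − 1 = 1.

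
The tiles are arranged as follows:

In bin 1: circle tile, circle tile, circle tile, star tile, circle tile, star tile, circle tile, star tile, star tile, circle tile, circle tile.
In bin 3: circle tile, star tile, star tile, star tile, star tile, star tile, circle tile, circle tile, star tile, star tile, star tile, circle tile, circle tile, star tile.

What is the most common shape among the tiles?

star

Counts by shape: star 13, circle 12.
The maximum is 13, held uniquely by star.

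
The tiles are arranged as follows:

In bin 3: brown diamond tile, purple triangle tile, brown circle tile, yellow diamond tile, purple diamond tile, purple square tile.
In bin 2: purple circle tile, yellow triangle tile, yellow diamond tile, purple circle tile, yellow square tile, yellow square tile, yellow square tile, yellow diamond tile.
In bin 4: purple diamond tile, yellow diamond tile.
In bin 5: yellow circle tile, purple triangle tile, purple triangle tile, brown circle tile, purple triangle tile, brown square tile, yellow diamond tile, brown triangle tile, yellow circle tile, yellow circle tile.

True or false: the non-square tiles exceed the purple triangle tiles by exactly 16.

non-square tiles: 21.
purple triangle tiles: 4.
The claim requires 21 − 4 (= 17) to equal 16, which does not hold.

False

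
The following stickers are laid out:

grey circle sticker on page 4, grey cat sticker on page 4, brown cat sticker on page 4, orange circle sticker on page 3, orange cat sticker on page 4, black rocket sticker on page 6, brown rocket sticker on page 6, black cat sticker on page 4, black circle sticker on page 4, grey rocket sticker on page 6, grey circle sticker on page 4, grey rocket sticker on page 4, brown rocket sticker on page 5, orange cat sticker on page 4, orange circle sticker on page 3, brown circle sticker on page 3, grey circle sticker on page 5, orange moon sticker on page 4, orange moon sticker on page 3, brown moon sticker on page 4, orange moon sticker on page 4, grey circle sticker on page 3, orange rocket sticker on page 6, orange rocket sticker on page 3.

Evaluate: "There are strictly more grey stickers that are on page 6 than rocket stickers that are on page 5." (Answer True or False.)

False

|grey stickers on page 6| = 1.
|rocket stickers on page 5| = 1.
The claim requires 1 > 1, which does not hold.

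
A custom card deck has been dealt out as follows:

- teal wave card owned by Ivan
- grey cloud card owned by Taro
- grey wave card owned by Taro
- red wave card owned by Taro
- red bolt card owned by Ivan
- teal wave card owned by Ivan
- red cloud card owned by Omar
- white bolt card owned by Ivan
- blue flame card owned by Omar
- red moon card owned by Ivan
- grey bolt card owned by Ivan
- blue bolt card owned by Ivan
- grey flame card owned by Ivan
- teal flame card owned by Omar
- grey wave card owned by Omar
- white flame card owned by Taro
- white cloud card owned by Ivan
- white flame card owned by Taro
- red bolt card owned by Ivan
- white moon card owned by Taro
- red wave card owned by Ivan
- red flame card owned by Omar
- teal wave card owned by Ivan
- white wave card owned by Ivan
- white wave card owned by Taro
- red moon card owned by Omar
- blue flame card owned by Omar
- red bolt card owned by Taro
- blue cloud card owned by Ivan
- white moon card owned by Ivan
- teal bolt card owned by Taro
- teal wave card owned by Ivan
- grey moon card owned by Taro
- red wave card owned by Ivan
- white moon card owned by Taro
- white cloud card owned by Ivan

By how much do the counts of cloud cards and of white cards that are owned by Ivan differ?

cloud cards: 5. white cards owned by Ivan: 5.
|5 − 5| = 5 − 5 = 0.

0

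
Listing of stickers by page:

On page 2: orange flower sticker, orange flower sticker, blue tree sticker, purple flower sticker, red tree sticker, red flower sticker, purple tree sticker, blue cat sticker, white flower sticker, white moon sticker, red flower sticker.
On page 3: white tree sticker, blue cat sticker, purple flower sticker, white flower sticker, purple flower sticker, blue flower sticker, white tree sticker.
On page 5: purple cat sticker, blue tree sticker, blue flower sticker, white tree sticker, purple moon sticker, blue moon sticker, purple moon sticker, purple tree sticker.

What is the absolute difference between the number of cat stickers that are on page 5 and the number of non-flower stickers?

14

cat stickers on page 5: 1. non-flower stickers: 15.
|1 − 15| = 15 − 1 = 14.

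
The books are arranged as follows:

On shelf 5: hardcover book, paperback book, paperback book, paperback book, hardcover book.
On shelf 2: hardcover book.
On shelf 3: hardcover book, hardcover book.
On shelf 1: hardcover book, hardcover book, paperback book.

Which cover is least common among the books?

paperback

Counts by cover: hardcover 7, paperback 4.
The minimum is 4, held uniquely by paperback.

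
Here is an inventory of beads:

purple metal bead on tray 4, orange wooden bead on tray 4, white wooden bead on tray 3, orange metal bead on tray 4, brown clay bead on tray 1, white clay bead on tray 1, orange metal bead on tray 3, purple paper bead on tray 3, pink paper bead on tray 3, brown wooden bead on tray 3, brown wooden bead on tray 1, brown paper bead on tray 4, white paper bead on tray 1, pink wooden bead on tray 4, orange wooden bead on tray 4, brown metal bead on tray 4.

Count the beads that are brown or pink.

brown: 5; pink: 2; together 5 + 2 = 7.

7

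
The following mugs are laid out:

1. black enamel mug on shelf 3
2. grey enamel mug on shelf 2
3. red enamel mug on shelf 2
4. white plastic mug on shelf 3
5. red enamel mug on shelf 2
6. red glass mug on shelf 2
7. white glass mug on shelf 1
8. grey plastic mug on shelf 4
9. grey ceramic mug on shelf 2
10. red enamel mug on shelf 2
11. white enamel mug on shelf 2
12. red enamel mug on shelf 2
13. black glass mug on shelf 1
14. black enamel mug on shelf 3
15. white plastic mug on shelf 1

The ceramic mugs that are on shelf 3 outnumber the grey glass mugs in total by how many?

0

ceramic mugs on shelf 3: 0.
grey glass mugs: 0.
0 − 0 = 0.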